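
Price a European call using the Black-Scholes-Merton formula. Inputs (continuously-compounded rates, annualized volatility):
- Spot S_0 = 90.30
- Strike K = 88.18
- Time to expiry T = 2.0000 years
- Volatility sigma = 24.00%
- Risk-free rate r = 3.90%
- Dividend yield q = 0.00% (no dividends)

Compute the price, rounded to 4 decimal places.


Answer: Price = 16.4594

Derivation:
d1 = (ln(S/K) + (r - q + 0.5*sigma^2) * T) / (sigma * sqrt(T)) = 0.46951089
d2 = d1 - sigma * sqrt(T) = 0.13009964
exp(-rT) = 0.92496443; exp(-qT) = 1.00000000
C = S_0 * exp(-qT) * N(d1) - K * exp(-rT) * N(d2)
N(d1) = 0.68064775; N(d2) = 0.55175620
C = 90.3000 * 1.00000000 * 0.68064775 - 88.1800 * 0.92496443 * 0.55175620 = 16.4594


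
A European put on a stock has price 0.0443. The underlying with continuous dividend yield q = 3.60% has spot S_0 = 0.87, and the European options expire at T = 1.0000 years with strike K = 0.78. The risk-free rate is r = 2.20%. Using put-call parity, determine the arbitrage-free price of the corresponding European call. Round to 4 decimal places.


Put-call parity: C - P = S_0 * exp(-qT) - K * exp(-rT).
S_0 * exp(-qT) = 0.8700 * 0.96464029 = 0.83923706
K * exp(-rT) = 0.7800 * 0.97824024 = 0.76302738
C = P + S*exp(-qT) - K*exp(-rT)
C = 0.0443 + 0.83923706 - 0.76302738 = 0.1205

Answer: Call price = 0.1205


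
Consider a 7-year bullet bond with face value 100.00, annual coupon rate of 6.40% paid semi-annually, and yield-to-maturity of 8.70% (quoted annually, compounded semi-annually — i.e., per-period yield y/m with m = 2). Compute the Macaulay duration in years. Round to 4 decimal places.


Answer: Macaulay duration = 5.6528 years

Derivation:
Coupon per period c = face * coupon_rate / m = 3.200000
Periods per year m = 2; per-period yield y/m = 0.043500
Number of cashflows N = 14
Cashflows (t years, CF_t, discount factor 1/(1+y/m)^(m*t), PV):
  t = 0.5000: CF_t = 3.200000, DF = 0.958313, PV = 3.066603
  t = 1.0000: CF_t = 3.200000, DF = 0.918365, PV = 2.938766
  t = 1.5000: CF_t = 3.200000, DF = 0.880081, PV = 2.816259
  t = 2.0000: CF_t = 3.200000, DF = 0.843393, PV = 2.698859
  t = 2.5000: CF_t = 3.200000, DF = 0.808235, PV = 2.586352
  t = 3.0000: CF_t = 3.200000, DF = 0.774543, PV = 2.478536
  t = 3.5000: CF_t = 3.200000, DF = 0.742254, PV = 2.375214
  t = 4.0000: CF_t = 3.200000, DF = 0.711312, PV = 2.276200
  t = 4.5000: CF_t = 3.200000, DF = 0.681660, PV = 2.181313
  t = 5.0000: CF_t = 3.200000, DF = 0.653244, PV = 2.090381
  t = 5.5000: CF_t = 3.200000, DF = 0.626013, PV = 2.003240
  t = 6.0000: CF_t = 3.200000, DF = 0.599916, PV = 1.919732
  t = 6.5000: CF_t = 3.200000, DF = 0.574908, PV = 1.839705
  t = 7.0000: CF_t = 103.200000, DF = 0.550942, PV = 56.857184
Price P = sum_t PV_t = 88.128344
Macaulay numerator sum_t t * PV_t:
  t * PV_t at t = 0.5000: 1.533301
  t * PV_t at t = 1.0000: 2.938766
  t * PV_t at t = 1.5000: 4.224389
  t * PV_t at t = 2.0000: 5.397718
  t * PV_t at t = 2.5000: 6.465881
  t * PV_t at t = 3.0000: 7.435608
  t * PV_t at t = 3.5000: 8.313250
  t * PV_t at t = 4.0000: 9.104799
  t * PV_t at t = 4.5000: 9.815906
  t * PV_t at t = 5.0000: 10.451905
  t * PV_t at t = 5.5000: 11.017820
  t * PV_t at t = 6.0000: 11.518390
  t * PV_t at t = 6.5000: 11.958080
  t * PV_t at t = 7.0000: 398.000291
Macaulay duration D = (sum_t t * PV_t) / P = 498.176105 / 88.128344 = 5.652848


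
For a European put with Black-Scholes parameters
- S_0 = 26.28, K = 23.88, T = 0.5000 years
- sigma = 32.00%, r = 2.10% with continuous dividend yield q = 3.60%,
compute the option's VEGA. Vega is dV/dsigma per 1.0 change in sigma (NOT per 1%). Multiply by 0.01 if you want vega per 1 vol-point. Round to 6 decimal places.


d1 = 0.5032253796; d2 = 0.2769512097
phi(d1) = 0.3514961838; exp(-qT) = 0.9821610324; exp(-rT) = 0.9895549326
Vega = S * exp(-qT) * phi(d1) * sqrt(T) = 26.2800 * 0.9821610324 * 0.3514961838 * 0.7071067812 = 6.415251

Answer: Vega = 6.415251


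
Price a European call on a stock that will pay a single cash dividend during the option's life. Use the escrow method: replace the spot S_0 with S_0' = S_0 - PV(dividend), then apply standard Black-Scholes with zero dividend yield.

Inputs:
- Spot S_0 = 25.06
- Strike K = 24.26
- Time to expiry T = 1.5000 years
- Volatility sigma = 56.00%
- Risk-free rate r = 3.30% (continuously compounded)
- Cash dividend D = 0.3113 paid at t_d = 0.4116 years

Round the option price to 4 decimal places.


Answer: Price = 7.2831

Derivation:
PV(D) = D * exp(-r * t_d) = 0.3113 * 0.98650903 = 0.30710026
S_0' = S_0 - PV(D) = 25.0600 - 0.30710026 = 24.75289974
d1 = (ln(S_0'/K) + (r + sigma^2/2)*T) / (sigma*sqrt(T)) = 0.44442746
d2 = d1 - sigma*sqrt(T) = -0.24142967
exp(-rT) = 0.95170516
N(d1) = 0.67163322; N(d2) = 0.40461106
C = S_0' * N(d1) - K * exp(-rT) * N(d2) = 24.75289974 * 0.67163322 - 24.2600 * 0.95170516 * 0.40461106 = 7.2831


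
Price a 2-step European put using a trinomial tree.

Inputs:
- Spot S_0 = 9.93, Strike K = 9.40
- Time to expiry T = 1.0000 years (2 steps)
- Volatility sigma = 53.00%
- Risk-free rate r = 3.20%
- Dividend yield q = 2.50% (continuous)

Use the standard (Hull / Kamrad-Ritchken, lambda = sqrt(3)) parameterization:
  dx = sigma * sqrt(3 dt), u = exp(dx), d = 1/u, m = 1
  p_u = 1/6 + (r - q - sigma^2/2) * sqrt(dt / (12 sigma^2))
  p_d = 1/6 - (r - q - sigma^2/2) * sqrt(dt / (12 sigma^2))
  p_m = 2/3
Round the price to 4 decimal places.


Answer: Price = V(0,0) = 1.4940

Derivation:
dt = T/N = 0.500000; dx = sigma*sqrt(3*dt) = 0.649115
u = exp(dx) = 1.913846; d = 1/u = 0.522508
p_u = 0.115270, p_m = 0.666667, p_d = 0.218064
Discount per step: exp(-r*dt) = 0.984127
Stock lattice S(k, j) with j the centered position index:
  k=0: S(0,+0) = 9.9300
  k=1: S(1,-1) = 5.1885; S(1,+0) = 9.9300; S(1,+1) = 19.0045
  k=2: S(2,-2) = 2.7110; S(2,-1) = 5.1885; S(2,+0) = 9.9300; S(2,+1) = 19.0045; S(2,+2) = 36.3717
Terminal payoffs V(N, j) = max(K - S_T, 0):
  V(2,-2) = 6.688964; V(2,-1) = 4.211495; V(2,+0) = 0.000000; V(2,+1) = 0.000000; V(2,+2) = 0.000000
Backward induction: V(k, j) = exp(-r*dt) * [p_u * V(k+1, j+1) + p_m * V(k+1, j) + p_d * V(k+1, j-1)]
  V(1,-1) = exp(-r*dt) * [p_u*0.000000 + p_m*4.211495 + p_d*6.688964] = 4.198565
  V(1,+0) = exp(-r*dt) * [p_u*0.000000 + p_m*0.000000 + p_d*4.211495] = 0.903797
  V(1,+1) = exp(-r*dt) * [p_u*0.000000 + p_m*0.000000 + p_d*0.000000] = 0.000000
  V(0,+0) = exp(-r*dt) * [p_u*0.000000 + p_m*0.903797 + p_d*4.198565] = 1.493989


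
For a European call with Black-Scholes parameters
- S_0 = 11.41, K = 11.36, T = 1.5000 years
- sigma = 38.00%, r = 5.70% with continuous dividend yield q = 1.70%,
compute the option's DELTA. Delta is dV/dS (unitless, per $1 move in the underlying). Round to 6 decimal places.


d1 = 0.3710584840; d2 = -0.0943445672
phi(d1) = 0.3724022348; exp(-qT) = 0.9748223790; exp(-rT) = 0.9180531431
N(d1) = 0.6447030139
Delta = exp(-qT) * N(d1) = 0.9748223790 * 0.6447030139 = 0.628471

Answer: Delta = 0.628471


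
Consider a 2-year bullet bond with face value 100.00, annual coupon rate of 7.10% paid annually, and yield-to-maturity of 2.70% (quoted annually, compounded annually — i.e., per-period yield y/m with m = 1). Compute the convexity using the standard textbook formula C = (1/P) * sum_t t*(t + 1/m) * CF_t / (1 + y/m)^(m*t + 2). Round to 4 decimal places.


Coupon per period c = face * coupon_rate / m = 7.100000
Periods per year m = 1; per-period yield y/m = 0.027000
Number of cashflows N = 2
Cashflows (t years, CF_t, discount factor 1/(1+y/m)^(m*t), PV):
  t = 1.0000: CF_t = 7.100000, DF = 0.973710, PV = 6.913340
  t = 2.0000: CF_t = 107.100000, DF = 0.948111, PV = 101.542671
Price P = sum_t PV_t = 108.456011
Convexity numerator sum_t t*(t + 1/m) * CF_t / (1+y/m)^(m*t + 2):
  t = 1.0000: term = 13.109225
  t = 2.0000: term = 577.642245
Convexity = (1/P) * sum = 590.751469 / 108.456011 = 5.446922

Answer: Convexity = 5.4469


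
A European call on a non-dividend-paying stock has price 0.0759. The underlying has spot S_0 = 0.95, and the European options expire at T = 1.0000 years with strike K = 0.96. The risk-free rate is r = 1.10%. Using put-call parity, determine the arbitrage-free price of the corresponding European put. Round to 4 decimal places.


Answer: Put price = 0.0754

Derivation:
Put-call parity: C - P = S_0 * exp(-qT) - K * exp(-rT).
S_0 * exp(-qT) = 0.9500 * 1.00000000 = 0.95000000
K * exp(-rT) = 0.9600 * 0.98906028 = 0.94949787
P = C - S*exp(-qT) + K*exp(-rT)
P = 0.0759 - 0.95000000 + 0.94949787 = 0.0754


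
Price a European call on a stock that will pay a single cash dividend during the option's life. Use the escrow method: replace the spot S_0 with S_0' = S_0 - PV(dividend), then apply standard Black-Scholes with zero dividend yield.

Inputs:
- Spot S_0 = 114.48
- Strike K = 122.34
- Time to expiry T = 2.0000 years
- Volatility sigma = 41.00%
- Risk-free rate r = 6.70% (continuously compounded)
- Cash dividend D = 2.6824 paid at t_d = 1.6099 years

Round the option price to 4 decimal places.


PV(D) = D * exp(-r * t_d) = 2.6824 * 0.89775031 = 2.40812543
S_0' = S_0 - PV(D) = 114.4800 - 2.40812543 = 112.07187457
d1 = (ln(S_0'/K) + (r + sigma^2/2)*T) / (sigma*sqrt(T)) = 0.36982780
d2 = d1 - sigma*sqrt(T) = -0.20999976
exp(-rT) = 0.87459006
N(d1) = 0.64424460; N(d2) = 0.41683393
C = S_0' * N(d1) - K * exp(-rT) * N(d2) = 112.07187457 * 0.64424460 - 122.3400 * 0.87459006 * 0.41683393 = 27.6016

Answer: Price = 27.6016


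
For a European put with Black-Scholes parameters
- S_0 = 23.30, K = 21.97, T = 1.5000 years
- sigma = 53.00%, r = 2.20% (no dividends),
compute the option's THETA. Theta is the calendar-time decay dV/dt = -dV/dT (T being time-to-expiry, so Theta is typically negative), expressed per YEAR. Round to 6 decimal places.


Answer: Theta = -1.536551

Derivation:
d1 = 0.4659429775; d2 = -0.1831718044
phi(d1) = 0.3579041871; exp(-qT) = 1.0000000000; exp(-rT) = 0.9675385596
Theta = -S*exp(-qT)*phi(d1)*sigma/(2*sqrt(T)) + r*K*exp(-rT)*N(-d2) - q*S*exp(-qT)*N(-d1)
N(-d1) = 0.3206281586; N(-d2) = 0.5726683915; sqrt(T) = 1.2247448714
Term 1 = -23.3000 * 1.0000000000 * 0.3579041871 * 0.5300 / (2 * 1.2247448714) = -1.8043589770
Term 2 = 0.0220 * 21.9700 * 0.9675385596 * 0.5726683915 = 0.2678084233
Term 3 = 0 (no dividend yield, q = 0)
Theta = -1.8043589770 + (0.2678084233) + (0.0000000000) = -1.536551


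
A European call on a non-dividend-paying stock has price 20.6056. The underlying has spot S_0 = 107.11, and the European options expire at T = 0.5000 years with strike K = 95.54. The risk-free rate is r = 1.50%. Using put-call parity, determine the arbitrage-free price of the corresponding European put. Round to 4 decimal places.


Put-call parity: C - P = S_0 * exp(-qT) - K * exp(-rT).
S_0 * exp(-qT) = 107.1100 * 1.00000000 = 107.11000000
K * exp(-rT) = 95.5400 * 0.99252805 = 94.82613036
P = C - S*exp(-qT) + K*exp(-rT)
P = 20.6056 - 107.11000000 + 94.82613036 = 8.3217

Answer: Put price = 8.3217


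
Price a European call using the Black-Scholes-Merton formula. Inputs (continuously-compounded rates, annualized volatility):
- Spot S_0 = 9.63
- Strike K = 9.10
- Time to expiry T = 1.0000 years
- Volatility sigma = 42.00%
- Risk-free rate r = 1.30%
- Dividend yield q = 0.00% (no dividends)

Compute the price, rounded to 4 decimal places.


d1 = (ln(S/K) + (r - q + 0.5*sigma^2) * T) / (sigma * sqrt(T)) = 0.37573527
d2 = d1 - sigma * sqrt(T) = -0.04426473
exp(-rT) = 0.98708414; exp(-qT) = 1.00000000
C = S_0 * exp(-qT) * N(d1) - K * exp(-rT) * N(d2)
N(d1) = 0.64644314; N(d2) = 0.48234669
C = 9.6300 * 1.00000000 * 0.64644314 - 9.1000 * 0.98708414 * 0.48234669 = 1.8926

Answer: Price = 1.8926


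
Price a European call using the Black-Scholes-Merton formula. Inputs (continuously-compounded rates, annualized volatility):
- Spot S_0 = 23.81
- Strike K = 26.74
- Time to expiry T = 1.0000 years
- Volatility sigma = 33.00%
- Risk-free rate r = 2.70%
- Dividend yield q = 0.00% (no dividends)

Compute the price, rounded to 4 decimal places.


Answer: Price = 2.2740

Derivation:
d1 = (ln(S/K) + (r - q + 0.5*sigma^2) * T) / (sigma * sqrt(T)) = -0.10486337
d2 = d1 - sigma * sqrt(T) = -0.43486337
exp(-rT) = 0.97336124; exp(-qT) = 1.00000000
C = S_0 * exp(-qT) * N(d1) - K * exp(-rT) * N(d2)
N(d1) = 0.45824211; N(d2) = 0.33183080
C = 23.8100 * 1.00000000 * 0.45824211 - 26.7400 * 0.97336124 * 0.33183080 = 2.2740


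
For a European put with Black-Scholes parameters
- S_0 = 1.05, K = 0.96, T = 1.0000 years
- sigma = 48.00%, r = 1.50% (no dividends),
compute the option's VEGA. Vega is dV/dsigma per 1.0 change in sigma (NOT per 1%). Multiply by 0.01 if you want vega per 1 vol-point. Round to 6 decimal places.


d1 = 0.4579419973; d2 = -0.0220580027
phi(d1) = 0.3592294459; exp(-qT) = 1.0000000000; exp(-rT) = 0.9851119396
Vega = S * exp(-qT) * phi(d1) * sqrt(T) = 1.0500 * 1.0000000000 * 0.3592294459 * 1.0000000000 = 0.377191

Answer: Vega = 0.377191


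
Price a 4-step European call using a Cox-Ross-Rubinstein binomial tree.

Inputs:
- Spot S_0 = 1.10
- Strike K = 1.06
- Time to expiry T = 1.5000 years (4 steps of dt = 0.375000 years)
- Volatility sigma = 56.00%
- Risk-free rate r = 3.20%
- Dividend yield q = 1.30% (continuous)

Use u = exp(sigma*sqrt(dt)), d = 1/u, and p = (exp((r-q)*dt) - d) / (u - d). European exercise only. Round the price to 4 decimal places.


Answer: Price = V(0,0) = 0.3053

Derivation:
dt = T/N = 0.375000
u = exp(sigma*sqrt(dt)) = 1.409068; d = 1/u = 0.709689
p = (exp((r-q)*dt) - d) / (u - d) = 0.425322
Discount per step: exp(-r*dt) = 0.988072
Stock lattice S(k, i) with i counting down-moves:
  k=0: S(0,0) = 1.1000
  k=1: S(1,0) = 1.5500; S(1,1) = 0.7807
  k=2: S(2,0) = 2.1840; S(2,1) = 1.1000; S(2,2) = 0.5540
  k=3: S(3,0) = 3.0774; S(3,1) = 1.5500; S(3,2) = 0.7807; S(3,3) = 0.3932
  k=4: S(4,0) = 4.3363; S(4,1) = 2.1840; S(4,2) = 1.1000; S(4,3) = 0.5540; S(4,4) = 0.2790
Terminal payoffs V(N, i) = max(S_T - K, 0):
  V(4,0) = 3.276313; V(4,1) = 1.124020; V(4,2) = 0.040000; V(4,3) = 0.000000; V(4,4) = 0.000000
Backward induction: V(k, i) = exp(-r*dt) * [p * V(k+1, i) + (1-p) * V(k+1, i+1)].
  V(3,0) = exp(-r*dt) * [p*3.276313 + (1-p)*1.124020] = 2.015111
  V(3,1) = exp(-r*dt) * [p*1.124020 + (1-p)*0.040000] = 0.495081
  V(3,2) = exp(-r*dt) * [p*0.040000 + (1-p)*0.000000] = 0.016810
  V(3,3) = exp(-r*dt) * [p*0.000000 + (1-p)*0.000000] = 0.000000
  V(2,0) = exp(-r*dt) * [p*2.015111 + (1-p)*0.495081] = 1.127967
  V(2,1) = exp(-r*dt) * [p*0.495081 + (1-p)*0.016810] = 0.217602
  V(2,2) = exp(-r*dt) * [p*0.016810 + (1-p)*0.000000] = 0.007064
  V(1,0) = exp(-r*dt) * [p*1.127967 + (1-p)*0.217602] = 0.597586
  V(1,1) = exp(-r*dt) * [p*0.217602 + (1-p)*0.007064] = 0.095458
  V(0,0) = exp(-r*dt) * [p*0.597586 + (1-p)*0.095458] = 0.305338


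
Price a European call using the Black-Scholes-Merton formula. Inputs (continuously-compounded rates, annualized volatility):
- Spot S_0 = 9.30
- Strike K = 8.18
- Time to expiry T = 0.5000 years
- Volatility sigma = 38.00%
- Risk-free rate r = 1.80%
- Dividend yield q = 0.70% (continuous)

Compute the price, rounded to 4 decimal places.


Answer: Price = 1.6208

Derivation:
d1 = (ln(S/K) + (r - q + 0.5*sigma^2) * T) / (sigma * sqrt(T)) = 0.63238513
d2 = d1 - sigma * sqrt(T) = 0.36368455
exp(-rT) = 0.99104038; exp(-qT) = 0.99650612
C = S_0 * exp(-qT) * N(d1) - K * exp(-rT) * N(d2)
N(d1) = 0.73643238; N(d2) = 0.64195321
C = 9.3000 * 0.99650612 * 0.73643238 - 8.1800 * 0.99104038 * 0.64195321 = 1.6208


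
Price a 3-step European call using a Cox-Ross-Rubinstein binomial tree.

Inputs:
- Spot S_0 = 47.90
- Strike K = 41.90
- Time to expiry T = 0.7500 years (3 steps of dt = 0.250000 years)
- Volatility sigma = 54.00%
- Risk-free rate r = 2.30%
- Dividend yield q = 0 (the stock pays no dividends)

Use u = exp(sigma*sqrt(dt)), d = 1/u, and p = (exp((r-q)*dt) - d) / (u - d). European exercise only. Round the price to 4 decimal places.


dt = T/N = 0.250000
u = exp(sigma*sqrt(dt)) = 1.309964; d = 1/u = 0.763379
p = (exp((r-q)*dt) - d) / (u - d) = 0.443457
Discount per step: exp(-r*dt) = 0.994266
Stock lattice S(k, i) with i counting down-moves:
  k=0: S(0,0) = 47.9000
  k=1: S(1,0) = 62.7473; S(1,1) = 36.5659
  k=2: S(2,0) = 82.1967; S(2,1) = 47.9000; S(2,2) = 27.9136
  k=3: S(3,0) = 107.6748; S(3,1) = 62.7473; S(3,2) = 36.5659; S(3,3) = 21.3087
Terminal payoffs V(N, i) = max(S_T - K, 0):
  V(3,0) = 65.774793; V(3,1) = 20.847297; V(3,2) = 0.000000; V(3,3) = 0.000000
Backward induction: V(k, i) = exp(-r*dt) * [p * V(k+1, i) + (1-p) * V(k+1, i+1)].
  V(2,0) = exp(-r*dt) * [p*65.774793 + (1-p)*20.847297] = 40.536962
  V(2,1) = exp(-r*dt) * [p*20.847297 + (1-p)*0.000000] = 9.191880
  V(2,2) = exp(-r*dt) * [p*0.000000 + (1-p)*0.000000] = 0.000000
  V(1,0) = exp(-r*dt) * [p*40.536962 + (1-p)*9.191880] = 22.959686
  V(1,1) = exp(-r*dt) * [p*9.191880 + (1-p)*0.000000] = 4.052835
  V(0,0) = exp(-r*dt) * [p*22.959686 + (1-p)*4.052835] = 12.365907

Answer: Price = V(0,0) = 12.3659


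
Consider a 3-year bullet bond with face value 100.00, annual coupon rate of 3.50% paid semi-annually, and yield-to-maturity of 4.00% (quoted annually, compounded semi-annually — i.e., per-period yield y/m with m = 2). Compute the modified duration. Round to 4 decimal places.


Answer: Modified duration = 2.8165

Derivation:
Coupon per period c = face * coupon_rate / m = 1.750000
Periods per year m = 2; per-period yield y/m = 0.020000
Number of cashflows N = 6
Cashflows (t years, CF_t, discount factor 1/(1+y/m)^(m*t), PV):
  t = 0.5000: CF_t = 1.750000, DF = 0.980392, PV = 1.715686
  t = 1.0000: CF_t = 1.750000, DF = 0.961169, PV = 1.682045
  t = 1.5000: CF_t = 1.750000, DF = 0.942322, PV = 1.649064
  t = 2.0000: CF_t = 1.750000, DF = 0.923845, PV = 1.616729
  t = 2.5000: CF_t = 1.750000, DF = 0.905731, PV = 1.585029
  t = 3.0000: CF_t = 101.750000, DF = 0.887971, PV = 90.351088
Price P = sum_t PV_t = 98.599642
First compute Macaulay numerator sum_t t * PV_t:
  t * PV_t at t = 0.5000: 0.857843
  t * PV_t at t = 1.0000: 1.682045
  t * PV_t at t = 1.5000: 2.473596
  t * PV_t at t = 2.0000: 3.233459
  t * PV_t at t = 2.5000: 3.962572
  t * PV_t at t = 3.0000: 271.053264
Macaulay duration D = 283.262780 / 98.599642 = 2.872858
Modified duration = D / (1 + y/m) = 2.872858 / (1 + 0.020000) = 2.816528


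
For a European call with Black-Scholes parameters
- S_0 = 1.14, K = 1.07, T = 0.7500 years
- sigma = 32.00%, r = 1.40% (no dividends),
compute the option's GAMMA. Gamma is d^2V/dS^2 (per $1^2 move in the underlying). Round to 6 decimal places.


Answer: Gamma = 1.163285

Derivation:
d1 = 0.4051180739; d2 = 0.1279899447
phi(d1) = 0.3675121645; exp(-qT) = 1.0000000000; exp(-rT) = 0.9895549326
Gamma = exp(-qT) * phi(d1) / (S * sigma * sqrt(T)) = 1.0000000000 * 0.3675121645 / (1.1400 * 0.3200 * 0.8660254038) = 1.163285


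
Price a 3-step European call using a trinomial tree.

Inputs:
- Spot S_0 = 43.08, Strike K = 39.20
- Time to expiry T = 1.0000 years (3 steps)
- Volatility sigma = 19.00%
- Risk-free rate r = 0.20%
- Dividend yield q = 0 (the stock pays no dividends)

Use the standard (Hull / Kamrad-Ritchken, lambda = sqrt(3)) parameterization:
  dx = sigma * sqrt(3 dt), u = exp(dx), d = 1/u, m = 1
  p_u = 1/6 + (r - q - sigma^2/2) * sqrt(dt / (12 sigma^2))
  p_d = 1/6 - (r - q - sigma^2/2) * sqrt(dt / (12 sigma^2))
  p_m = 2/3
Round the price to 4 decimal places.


Answer: Price = V(0,0) = 5.5921

Derivation:
dt = T/N = 0.333333; dx = sigma*sqrt(3*dt) = 0.190000
u = exp(dx) = 1.209250; d = 1/u = 0.826959
p_u = 0.152588, p_m = 0.666667, p_d = 0.180746
Discount per step: exp(-r*dt) = 0.999334
Stock lattice S(k, j) with j the centered position index:
  k=0: S(0,+0) = 43.0800
  k=1: S(1,-1) = 35.6254; S(1,+0) = 43.0800; S(1,+1) = 52.0945
  k=2: S(2,-2) = 29.4607; S(2,-1) = 35.6254; S(2,+0) = 43.0800; S(2,+1) = 52.0945; S(2,+2) = 62.9952
  k=3: S(3,-3) = 24.3628; S(3,-2) = 29.4607; S(3,-1) = 35.6254; S(3,+0) = 43.0800; S(3,+1) = 52.0945; S(3,+2) = 62.9952; S(3,+3) = 76.1769
Terminal payoffs V(N, j) = max(S_T - K, 0):
  V(3,-3) = 0.000000; V(3,-2) = 0.000000; V(3,-1) = 0.000000; V(3,+0) = 3.880000; V(3,+1) = 12.894473; V(3,+2) = 23.795220; V(3,+3) = 36.976945
Backward induction: V(k, j) = exp(-r*dt) * [p_u * V(k+1, j+1) + p_m * V(k+1, j) + p_d * V(k+1, j-1)]
  V(2,-2) = exp(-r*dt) * [p_u*0.000000 + p_m*0.000000 + p_d*0.000000] = 0.000000
  V(2,-1) = exp(-r*dt) * [p_u*3.880000 + p_m*0.000000 + p_d*0.000000] = 0.591646
  V(2,+0) = exp(-r*dt) * [p_u*12.894473 + p_m*3.880000 + p_d*0.000000] = 4.551170
  V(2,+1) = exp(-r*dt) * [p_u*23.795220 + p_m*12.894473 + p_d*3.880000] = 12.919850
  V(2,+2) = exp(-r*dt) * [p_u*36.976945 + p_m*23.795220 + p_d*12.894473] = 23.820442
  V(1,-1) = exp(-r*dt) * [p_u*4.551170 + p_m*0.591646 + p_d*0.000000] = 1.088157
  V(1,+0) = exp(-r*dt) * [p_u*12.919850 + p_m*4.551170 + p_d*0.591646] = 5.109054
  V(1,+1) = exp(-r*dt) * [p_u*23.820442 + p_m*12.919850 + p_d*4.551170] = 13.061834
  V(0,+0) = exp(-r*dt) * [p_u*13.061834 + p_m*5.109054 + p_d*1.088157] = 5.592062


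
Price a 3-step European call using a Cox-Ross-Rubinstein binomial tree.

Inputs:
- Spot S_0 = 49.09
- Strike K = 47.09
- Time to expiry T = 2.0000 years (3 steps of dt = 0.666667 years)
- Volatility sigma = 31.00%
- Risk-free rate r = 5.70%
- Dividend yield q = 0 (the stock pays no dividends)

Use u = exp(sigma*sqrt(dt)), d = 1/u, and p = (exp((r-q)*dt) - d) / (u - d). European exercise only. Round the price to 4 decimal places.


Answer: Price = V(0,0) = 12.4881

Derivation:
dt = T/N = 0.666667
u = exp(sigma*sqrt(dt)) = 1.288030; d = 1/u = 0.776379
p = (exp((r-q)*dt) - d) / (u - d) = 0.512756
Discount per step: exp(-r*dt) = 0.962713
Stock lattice S(k, i) with i counting down-moves:
  k=0: S(0,0) = 49.0900
  k=1: S(1,0) = 63.2294; S(1,1) = 38.1125
  k=2: S(2,0) = 81.4414; S(2,1) = 49.0900; S(2,2) = 29.5897
  k=3: S(3,0) = 104.8989; S(3,1) = 63.2294; S(3,2) = 38.1125; S(3,3) = 22.9729
Terminal payoffs V(N, i) = max(S_T - K, 0):
  V(3,0) = 57.808915; V(3,1) = 16.139394; V(3,2) = 0.000000; V(3,3) = 0.000000
Backward induction: V(k, i) = exp(-r*dt) * [p * V(k+1, i) + (1-p) * V(k+1, i+1)].
  V(2,0) = exp(-r*dt) * [p*57.808915 + (1-p)*16.139394] = 36.107206
  V(2,1) = exp(-r*dt) * [p*16.139394 + (1-p)*0.000000] = 7.966996
  V(2,2) = exp(-r*dt) * [p*0.000000 + (1-p)*0.000000] = 0.000000
  V(1,0) = exp(-r*dt) * [p*36.107206 + (1-p)*7.966996] = 21.560969
  V(1,1) = exp(-r*dt) * [p*7.966996 + (1-p)*0.000000] = 3.932801
  V(0,0) = exp(-r*dt) * [p*21.560969 + (1-p)*3.932801] = 12.488068


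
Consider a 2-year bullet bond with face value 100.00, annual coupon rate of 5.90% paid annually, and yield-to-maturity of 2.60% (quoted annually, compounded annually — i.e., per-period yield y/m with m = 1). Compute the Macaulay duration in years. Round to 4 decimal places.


Coupon per period c = face * coupon_rate / m = 5.900000
Periods per year m = 1; per-period yield y/m = 0.026000
Number of cashflows N = 2
Cashflows (t years, CF_t, discount factor 1/(1+y/m)^(m*t), PV):
  t = 1.0000: CF_t = 5.900000, DF = 0.974659, PV = 5.750487
  t = 2.0000: CF_t = 105.900000, DF = 0.949960, PV = 100.600755
Price P = sum_t PV_t = 106.351242
Macaulay numerator sum_t t * PV_t:
  t * PV_t at t = 1.0000: 5.750487
  t * PV_t at t = 2.0000: 201.201509
Macaulay duration D = (sum_t t * PV_t) / P = 206.951997 / 106.351242 = 1.945929

Answer: Macaulay duration = 1.9459 years


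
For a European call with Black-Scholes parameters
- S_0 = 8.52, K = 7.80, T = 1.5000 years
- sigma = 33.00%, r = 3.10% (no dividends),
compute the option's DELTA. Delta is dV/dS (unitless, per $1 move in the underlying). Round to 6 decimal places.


Answer: Delta = 0.703879

Derivation:
d1 = 0.5355910943; d2 = 0.1314252867
phi(d1) = 0.3456365660; exp(-qT) = 1.0000000000; exp(-rT) = 0.9545645606
N(d1) = 0.7038794075
Delta = exp(-qT) * N(d1) = 1.0000000000 * 0.7038794075 = 0.703879


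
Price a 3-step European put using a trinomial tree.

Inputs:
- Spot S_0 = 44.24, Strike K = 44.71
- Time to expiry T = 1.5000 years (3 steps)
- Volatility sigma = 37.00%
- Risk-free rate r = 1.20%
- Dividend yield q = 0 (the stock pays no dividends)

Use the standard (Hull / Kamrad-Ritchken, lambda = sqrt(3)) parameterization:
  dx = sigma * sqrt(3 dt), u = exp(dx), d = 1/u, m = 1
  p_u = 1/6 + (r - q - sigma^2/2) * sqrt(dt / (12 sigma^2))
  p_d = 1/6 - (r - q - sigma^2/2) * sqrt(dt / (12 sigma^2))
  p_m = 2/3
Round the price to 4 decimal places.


Answer: Price = V(0,0) = 7.0592

Derivation:
dt = T/N = 0.500000; dx = sigma*sqrt(3*dt) = 0.453156
u = exp(dx) = 1.573269; d = 1/u = 0.635619
p_u = 0.135524, p_m = 0.666667, p_d = 0.197809
Discount per step: exp(-r*dt) = 0.994018
Stock lattice S(k, j) with j the centered position index:
  k=0: S(0,+0) = 44.2400
  k=1: S(1,-1) = 28.1198; S(1,+0) = 44.2400; S(1,+1) = 69.6014
  k=2: S(2,-2) = 17.8735; S(2,-1) = 28.1198; S(2,+0) = 44.2400; S(2,+1) = 69.6014; S(2,+2) = 109.5018
  k=3: S(3,-3) = 11.3607; S(3,-2) = 17.8735; S(3,-1) = 28.1198; S(3,+0) = 44.2400; S(3,+1) = 69.6014; S(3,+2) = 109.5018; S(3,+3) = 172.2757
Terminal payoffs V(N, j) = max(K - S_T, 0):
  V(3,-3) = 33.349271; V(3,-2) = 26.836518; V(3,-1) = 16.590206; V(3,+0) = 0.470000; V(3,+1) = 0.000000; V(3,+2) = 0.000000; V(3,+3) = 0.000000
Backward induction: V(k, j) = exp(-r*dt) * [p_u * V(k+1, j+1) + p_m * V(k+1, j) + p_d * V(k+1, j-1)]
  V(2,-2) = exp(-r*dt) * [p_u*16.590206 + p_m*26.836518 + p_d*33.349271] = 26.576244
  V(2,-1) = exp(-r*dt) * [p_u*0.470000 + p_m*16.590206 + p_d*26.836518] = 16.334050
  V(2,+0) = exp(-r*dt) * [p_u*0.000000 + p_m*0.470000 + p_d*16.590206] = 3.573526
  V(2,+1) = exp(-r*dt) * [p_u*0.000000 + p_m*0.000000 + p_d*0.470000] = 0.092414
  V(2,+2) = exp(-r*dt) * [p_u*0.000000 + p_m*0.000000 + p_d*0.000000] = 0.000000
  V(1,-1) = exp(-r*dt) * [p_u*3.573526 + p_m*16.334050 + p_d*26.576244] = 16.531210
  V(1,+0) = exp(-r*dt) * [p_u*0.092414 + p_m*3.573526 + p_d*16.334050] = 5.592249
  V(1,+1) = exp(-r*dt) * [p_u*0.000000 + p_m*0.092414 + p_d*3.573526] = 0.763889
  V(0,+0) = exp(-r*dt) * [p_u*0.763889 + p_m*5.592249 + p_d*16.531210] = 7.059237


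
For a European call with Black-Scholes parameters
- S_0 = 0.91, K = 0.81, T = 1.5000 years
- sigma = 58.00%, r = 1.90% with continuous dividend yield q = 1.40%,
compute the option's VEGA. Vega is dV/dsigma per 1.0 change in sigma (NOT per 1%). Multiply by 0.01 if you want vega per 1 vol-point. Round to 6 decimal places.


Answer: Vega = 0.378416

Derivation:
d1 = 0.5296111483; d2 = -0.1807408771
phi(d1) = 0.3467391477; exp(-qT) = 0.9792189646; exp(-rT) = 0.9719022941
Vega = S * exp(-qT) * phi(d1) * sqrt(T) = 0.9100 * 0.9792189646 * 0.3467391477 * 1.2247448714 = 0.378416


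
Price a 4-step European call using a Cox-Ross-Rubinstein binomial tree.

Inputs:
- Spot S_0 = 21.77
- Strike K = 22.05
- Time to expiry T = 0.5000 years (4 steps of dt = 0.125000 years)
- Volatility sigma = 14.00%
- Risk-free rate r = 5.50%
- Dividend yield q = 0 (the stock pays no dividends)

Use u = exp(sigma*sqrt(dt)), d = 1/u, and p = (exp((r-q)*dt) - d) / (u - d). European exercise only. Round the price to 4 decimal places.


Answer: Price = V(0,0) = 1.0130

Derivation:
dt = T/N = 0.125000
u = exp(sigma*sqrt(dt)) = 1.050743; d = 1/u = 0.951708
p = (exp((r-q)*dt) - d) / (u - d) = 0.557287
Discount per step: exp(-r*dt) = 0.993149
Stock lattice S(k, i) with i counting down-moves:
  k=0: S(0,0) = 21.7700
  k=1: S(1,0) = 22.8747; S(1,1) = 20.7187
  k=2: S(2,0) = 24.0354; S(2,1) = 21.7700; S(2,2) = 19.7181
  k=3: S(3,0) = 25.2550; S(3,1) = 22.8747; S(3,2) = 20.7187; S(3,3) = 18.7659
  k=4: S(4,0) = 26.5365; S(4,1) = 24.0354; S(4,2) = 21.7700; S(4,3) = 19.7181; S(4,4) = 17.8596
Terminal payoffs V(N, i) = max(S_T - K, 0):
  V(4,0) = 4.486543; V(4,1) = 1.985402; V(4,2) = 0.000000; V(4,3) = 0.000000; V(4,4) = 0.000000
Backward induction: V(k, i) = exp(-r*dt) * [p * V(k+1, i) + (1-p) * V(k+1, i+1)].
  V(3,0) = exp(-r*dt) * [p*4.486543 + (1-p)*1.985402] = 3.356103
  V(3,1) = exp(-r*dt) * [p*1.985402 + (1-p)*0.000000] = 1.098858
  V(3,2) = exp(-r*dt) * [p*0.000000 + (1-p)*0.000000] = 0.000000
  V(3,3) = exp(-r*dt) * [p*0.000000 + (1-p)*0.000000] = 0.000000
  V(2,0) = exp(-r*dt) * [p*3.356103 + (1-p)*1.098858] = 2.340644
  V(2,1) = exp(-r*dt) * [p*1.098858 + (1-p)*0.000000] = 0.608184
  V(2,2) = exp(-r*dt) * [p*0.000000 + (1-p)*0.000000] = 0.000000
  V(1,0) = exp(-r*dt) * [p*2.340644 + (1-p)*0.608184] = 1.562879
  V(1,1) = exp(-r*dt) * [p*0.608184 + (1-p)*0.000000] = 0.336611
  V(0,0) = exp(-r*dt) * [p*1.562879 + (1-p)*0.336611] = 1.013006


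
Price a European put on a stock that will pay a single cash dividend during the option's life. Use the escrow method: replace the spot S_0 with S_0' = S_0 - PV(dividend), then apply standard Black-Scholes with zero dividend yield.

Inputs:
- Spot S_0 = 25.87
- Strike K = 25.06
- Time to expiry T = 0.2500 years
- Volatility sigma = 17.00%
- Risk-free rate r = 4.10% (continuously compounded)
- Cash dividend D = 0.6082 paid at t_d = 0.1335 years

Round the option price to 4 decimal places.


PV(D) = D * exp(-r * t_d) = 0.6082 * 0.99454145 = 0.60488011
S_0' = S_0 - PV(D) = 25.8700 - 0.60488011 = 25.26511989
d1 = (ln(S_0'/K) + (r + sigma^2/2)*T) / (sigma*sqrt(T)) = 0.25899217
d2 = d1 - sigma*sqrt(T) = 0.17399217
exp(-rT) = 0.98980235
N(-d1) = 0.39782064; N(-d2) = 0.43093581
P = K * exp(-rT) * N(-d2) - S_0' * N(-d1) = 25.0600 * 0.98980235 * 0.43093581 - 25.26511989 * 0.39782064 = 0.6381

Answer: Price = 0.6381


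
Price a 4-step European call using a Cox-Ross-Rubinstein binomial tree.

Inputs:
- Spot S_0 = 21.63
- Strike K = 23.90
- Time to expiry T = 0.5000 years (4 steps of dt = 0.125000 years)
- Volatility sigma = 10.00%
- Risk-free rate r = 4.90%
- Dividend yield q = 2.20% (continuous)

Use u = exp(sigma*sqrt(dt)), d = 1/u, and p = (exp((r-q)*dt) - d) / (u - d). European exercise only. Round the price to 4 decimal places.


dt = T/N = 0.125000
u = exp(sigma*sqrt(dt)) = 1.035988; d = 1/u = 0.965262
p = (exp((r-q)*dt) - d) / (u - d) = 0.538962
Discount per step: exp(-r*dt) = 0.993894
Stock lattice S(k, i) with i counting down-moves:
  k=0: S(0,0) = 21.6300
  k=1: S(1,0) = 22.4084; S(1,1) = 20.8786
  k=2: S(2,0) = 23.2148; S(2,1) = 21.6300; S(2,2) = 20.1534
  k=3: S(3,0) = 24.0503; S(3,1) = 22.4084; S(3,2) = 20.8786; S(3,3) = 19.4533
  k=4: S(4,0) = 24.9158; S(4,1) = 23.2148; S(4,2) = 21.6300; S(4,3) = 20.1534; S(4,4) = 18.7775
Terminal payoffs V(N, i) = max(S_T - K, 0):
  V(4,0) = 1.015811; V(4,1) = 0.000000; V(4,2) = 0.000000; V(4,3) = 0.000000; V(4,4) = 0.000000
Backward induction: V(k, i) = exp(-r*dt) * [p * V(k+1, i) + (1-p) * V(k+1, i+1)].
  V(3,0) = exp(-r*dt) * [p*1.015811 + (1-p)*0.000000] = 0.544141
  V(3,1) = exp(-r*dt) * [p*0.000000 + (1-p)*0.000000] = 0.000000
  V(3,2) = exp(-r*dt) * [p*0.000000 + (1-p)*0.000000] = 0.000000
  V(3,3) = exp(-r*dt) * [p*0.000000 + (1-p)*0.000000] = 0.000000
  V(2,0) = exp(-r*dt) * [p*0.544141 + (1-p)*0.000000] = 0.291481
  V(2,1) = exp(-r*dt) * [p*0.000000 + (1-p)*0.000000] = 0.000000
  V(2,2) = exp(-r*dt) * [p*0.000000 + (1-p)*0.000000] = 0.000000
  V(1,0) = exp(-r*dt) * [p*0.291481 + (1-p)*0.000000] = 0.156138
  V(1,1) = exp(-r*dt) * [p*0.000000 + (1-p)*0.000000] = 0.000000
  V(0,0) = exp(-r*dt) * [p*0.156138 + (1-p)*0.000000] = 0.083639

Answer: Price = V(0,0) = 0.0836


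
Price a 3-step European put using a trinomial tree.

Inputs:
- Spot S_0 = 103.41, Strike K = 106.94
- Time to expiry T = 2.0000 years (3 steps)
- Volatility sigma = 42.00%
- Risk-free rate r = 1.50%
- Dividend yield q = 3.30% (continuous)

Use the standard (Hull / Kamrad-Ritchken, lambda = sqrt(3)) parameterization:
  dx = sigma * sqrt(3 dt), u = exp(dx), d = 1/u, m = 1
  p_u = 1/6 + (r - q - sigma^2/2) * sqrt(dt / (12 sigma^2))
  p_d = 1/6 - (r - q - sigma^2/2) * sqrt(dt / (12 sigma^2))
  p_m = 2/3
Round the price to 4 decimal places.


Answer: Price = V(0,0) = 25.2356

Derivation:
dt = T/N = 0.666667; dx = sigma*sqrt(3*dt) = 0.593970
u = exp(dx) = 1.811164; d = 1/u = 0.552131
p_u = 0.107068, p_m = 0.666667, p_d = 0.226266
Discount per step: exp(-r*dt) = 0.990050
Stock lattice S(k, j) with j the centered position index:
  k=0: S(0,+0) = 103.4100
  k=1: S(1,-1) = 57.0959; S(1,+0) = 103.4100; S(1,+1) = 187.2925
  k=2: S(2,-2) = 31.5244; S(2,-1) = 57.0959; S(2,+0) = 103.4100; S(2,+1) = 187.2925; S(2,+2) = 339.2174
  k=3: S(3,-3) = 17.4056; S(3,-2) = 31.5244; S(3,-1) = 57.0959; S(3,+0) = 103.4100; S(3,+1) = 187.2925; S(3,+2) = 339.2174; S(3,+3) = 614.3782
Terminal payoffs V(N, j) = max(K - S_T, 0):
  V(3,-3) = 89.534390; V(3,-2) = 75.415587; V(3,-1) = 49.844119; V(3,+0) = 3.530000; V(3,+1) = 0.000000; V(3,+2) = 0.000000; V(3,+3) = 0.000000
Backward induction: V(k, j) = exp(-r*dt) * [p_u * V(k+1, j+1) + p_m * V(k+1, j) + p_d * V(k+1, j-1)]
  V(2,-2) = exp(-r*dt) * [p_u*49.844119 + p_m*75.415587 + p_d*89.534390] = 75.117368
  V(2,-1) = exp(-r*dt) * [p_u*3.530000 + p_m*49.844119 + p_d*75.415587] = 50.167132
  V(2,+0) = exp(-r*dt) * [p_u*0.000000 + p_m*3.530000 + p_d*49.844119] = 13.495712
  V(2,+1) = exp(-r*dt) * [p_u*0.000000 + p_m*0.000000 + p_d*3.530000] = 0.790770
  V(2,+2) = exp(-r*dt) * [p_u*0.000000 + p_m*0.000000 + p_d*0.000000] = 0.000000
  V(1,-1) = exp(-r*dt) * [p_u*13.495712 + p_m*50.167132 + p_d*75.117368] = 51.369914
  V(1,+0) = exp(-r*dt) * [p_u*0.790770 + p_m*13.495712 + p_d*50.167132] = 20.229596
  V(1,+1) = exp(-r*dt) * [p_u*0.000000 + p_m*0.790770 + p_d*13.495712] = 3.545167
  V(0,+0) = exp(-r*dt) * [p_u*3.545167 + p_m*20.229596 + p_d*51.369914] = 25.235596


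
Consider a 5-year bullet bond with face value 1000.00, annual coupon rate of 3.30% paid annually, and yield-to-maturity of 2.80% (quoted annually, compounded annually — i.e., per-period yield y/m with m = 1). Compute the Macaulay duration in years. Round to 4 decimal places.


Answer: Macaulay duration = 4.6946 years

Derivation:
Coupon per period c = face * coupon_rate / m = 33.000000
Periods per year m = 1; per-period yield y/m = 0.028000
Number of cashflows N = 5
Cashflows (t years, CF_t, discount factor 1/(1+y/m)^(m*t), PV):
  t = 1.0000: CF_t = 33.000000, DF = 0.972763, PV = 32.101167
  t = 2.0000: CF_t = 33.000000, DF = 0.946267, PV = 31.226816
  t = 3.0000: CF_t = 33.000000, DF = 0.920493, PV = 30.376281
  t = 4.0000: CF_t = 33.000000, DF = 0.895422, PV = 29.548911
  t = 5.0000: CF_t = 1033.000000, DF = 0.871033, PV = 899.776711
Price P = sum_t PV_t = 1023.029887
Macaulay numerator sum_t t * PV_t:
  t * PV_t at t = 1.0000: 32.101167
  t * PV_t at t = 2.0000: 62.453633
  t * PV_t at t = 3.0000: 91.128842
  t * PV_t at t = 4.0000: 118.195644
  t * PV_t at t = 5.0000: 4498.883556
Macaulay duration D = (sum_t t * PV_t) / P = 4802.762843 / 1023.029887 = 4.694646


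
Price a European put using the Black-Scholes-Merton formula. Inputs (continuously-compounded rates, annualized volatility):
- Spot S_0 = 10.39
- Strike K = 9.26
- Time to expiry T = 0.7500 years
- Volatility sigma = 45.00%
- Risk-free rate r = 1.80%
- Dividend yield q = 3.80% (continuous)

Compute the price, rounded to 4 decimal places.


Answer: Price = 1.0528

Derivation:
d1 = (ln(S/K) + (r - q + 0.5*sigma^2) * T) / (sigma * sqrt(T)) = 0.45181445
d2 = d1 - sigma * sqrt(T) = 0.06210302
exp(-rT) = 0.98659072; exp(-qT) = 0.97190229
P = K * exp(-rT) * N(-d2) - S_0 * exp(-qT) * N(-d1)
N(-d1) = 0.32570133; N(-d2) = 0.47524040
P = 9.2600 * 0.98659072 * 0.47524040 - 10.3900 * 0.97190229 * 0.32570133 = 1.0528


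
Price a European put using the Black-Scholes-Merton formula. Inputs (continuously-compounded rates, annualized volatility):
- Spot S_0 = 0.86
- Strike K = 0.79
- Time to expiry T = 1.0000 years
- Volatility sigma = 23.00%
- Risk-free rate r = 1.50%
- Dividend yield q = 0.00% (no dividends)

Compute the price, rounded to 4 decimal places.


Answer: Price = 0.0410

Derivation:
d1 = (ln(S/K) + (r - q + 0.5*sigma^2) * T) / (sigma * sqrt(T)) = 0.54934541
d2 = d1 - sigma * sqrt(T) = 0.31934541
exp(-rT) = 0.98511194; exp(-qT) = 1.00000000
P = K * exp(-rT) * N(-d2) - S_0 * exp(-qT) * N(-d1)
N(-d1) = 0.29138422; N(-d2) = 0.37473230
P = 0.7900 * 0.98511194 * 0.37473230 - 0.8600 * 1.00000000 * 0.29138422 = 0.0410


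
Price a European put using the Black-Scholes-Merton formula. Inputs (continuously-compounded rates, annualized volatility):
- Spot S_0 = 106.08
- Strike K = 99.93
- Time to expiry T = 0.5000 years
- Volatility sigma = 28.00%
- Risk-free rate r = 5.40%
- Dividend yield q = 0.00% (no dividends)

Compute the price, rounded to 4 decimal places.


d1 = (ln(S/K) + (r - q + 0.5*sigma^2) * T) / (sigma * sqrt(T)) = 0.53701520
d2 = d1 - sigma * sqrt(T) = 0.33902530
exp(-rT) = 0.97336124; exp(-qT) = 1.00000000
P = K * exp(-rT) * N(-d2) - S_0 * exp(-qT) * N(-d1)
N(-d1) = 0.29562856; N(-d2) = 0.36729533
P = 99.9300 * 0.97336124 * 0.36729533 - 106.0800 * 1.00000000 * 0.29562856 = 4.3658

Answer: Price = 4.3658


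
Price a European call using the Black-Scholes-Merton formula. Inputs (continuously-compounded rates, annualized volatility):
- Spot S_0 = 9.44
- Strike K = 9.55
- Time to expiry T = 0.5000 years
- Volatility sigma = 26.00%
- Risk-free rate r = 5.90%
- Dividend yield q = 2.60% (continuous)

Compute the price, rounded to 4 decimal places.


Answer: Price = 0.7039

Derivation:
d1 = (ln(S/K) + (r - q + 0.5*sigma^2) * T) / (sigma * sqrt(T)) = 0.11865701
d2 = d1 - sigma * sqrt(T) = -0.06519075
exp(-rT) = 0.97093088; exp(-qT) = 0.98708414
C = S_0 * exp(-qT) * N(d1) - K * exp(-rT) * N(d2)
N(d1) = 0.54722645; N(d2) = 0.47401106
C = 9.4400 * 0.98708414 * 0.54722645 - 9.5500 * 0.97093088 * 0.47401106 = 0.7039


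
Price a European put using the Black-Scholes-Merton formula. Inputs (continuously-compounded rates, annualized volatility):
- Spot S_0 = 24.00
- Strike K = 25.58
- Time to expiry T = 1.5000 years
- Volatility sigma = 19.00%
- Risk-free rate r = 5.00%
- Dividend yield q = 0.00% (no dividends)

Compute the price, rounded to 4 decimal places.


d1 = (ln(S/K) + (r - q + 0.5*sigma^2) * T) / (sigma * sqrt(T)) = 0.16466602
d2 = d1 - sigma * sqrt(T) = -0.06803550
exp(-rT) = 0.92774349; exp(-qT) = 1.00000000
P = K * exp(-rT) * N(-d2) - S_0 * exp(-qT) * N(-d1)
N(-d1) = 0.43460343; N(-d2) = 0.52712131
P = 25.5800 * 0.92774349 * 0.52712131 - 24.0000 * 1.00000000 * 0.43460343 = 2.0790

Answer: Price = 2.0790


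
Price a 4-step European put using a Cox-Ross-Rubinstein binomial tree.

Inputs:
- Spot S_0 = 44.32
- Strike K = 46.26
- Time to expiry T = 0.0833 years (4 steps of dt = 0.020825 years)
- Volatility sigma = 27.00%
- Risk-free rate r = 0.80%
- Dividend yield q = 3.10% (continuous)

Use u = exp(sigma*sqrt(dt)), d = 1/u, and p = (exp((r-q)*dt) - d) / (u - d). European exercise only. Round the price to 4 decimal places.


Answer: Price = V(0,0) = 2.7138

Derivation:
dt = T/N = 0.020825
u = exp(sigma*sqrt(dt)) = 1.039732; d = 1/u = 0.961786
p = (exp((r-q)*dt) - d) / (u - d) = 0.484117
Discount per step: exp(-r*dt) = 0.999833
Stock lattice S(k, i) with i counting down-moves:
  k=0: S(0,0) = 44.3200
  k=1: S(1,0) = 46.0809; S(1,1) = 42.6264
  k=2: S(2,0) = 47.9118; S(2,1) = 44.3200; S(2,2) = 40.9974
  k=3: S(3,0) = 49.8155; S(3,1) = 46.0809; S(3,2) = 42.6264; S(3,3) = 39.4308
  k=4: S(4,0) = 51.7948; S(4,1) = 47.9118; S(4,2) = 44.3200; S(4,3) = 40.9974; S(4,4) = 37.9239
Terminal payoffs V(N, i) = max(K - S_T, 0):
  V(4,0) = 0.000000; V(4,1) = 0.000000; V(4,2) = 1.940000; V(4,3) = 5.262571; V(4,4) = 8.336057
Backward induction: V(k, i) = exp(-r*dt) * [p * V(k+1, i) + (1-p) * V(k+1, i+1)].
  V(3,0) = exp(-r*dt) * [p*0.000000 + (1-p)*0.000000] = 0.000000
  V(3,1) = exp(-r*dt) * [p*0.000000 + (1-p)*1.940000] = 1.000646
  V(3,2) = exp(-r*dt) * [p*1.940000 + (1-p)*5.262571] = 3.653450
  V(3,3) = exp(-r*dt) * [p*5.262571 + (1-p)*8.336057] = 6.846990
  V(2,0) = exp(-r*dt) * [p*0.000000 + (1-p)*1.000646] = 0.516131
  V(2,1) = exp(-r*dt) * [p*1.000646 + (1-p)*3.653450] = 2.368788
  V(2,2) = exp(-r*dt) * [p*3.653450 + (1-p)*6.846990] = 5.300060
  V(1,0) = exp(-r*dt) * [p*0.516131 + (1-p)*2.368788] = 1.471640
  V(1,1) = exp(-r*dt) * [p*2.368788 + (1-p)*5.300060] = 3.880335
  V(0,0) = exp(-r*dt) * [p*1.471640 + (1-p)*3.880335] = 2.713793


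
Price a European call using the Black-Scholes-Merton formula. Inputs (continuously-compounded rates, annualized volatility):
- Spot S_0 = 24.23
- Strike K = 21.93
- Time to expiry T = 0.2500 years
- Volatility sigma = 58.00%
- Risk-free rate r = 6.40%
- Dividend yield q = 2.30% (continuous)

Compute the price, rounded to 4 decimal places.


Answer: Price = 4.0730

Derivation:
d1 = (ln(S/K) + (r - q + 0.5*sigma^2) * T) / (sigma * sqrt(T)) = 0.52426197
d2 = d1 - sigma * sqrt(T) = 0.23426197
exp(-rT) = 0.98412732; exp(-qT) = 0.99426650
C = S_0 * exp(-qT) * N(d1) - K * exp(-rT) * N(d2)
N(d1) = 0.69995183; N(d2) = 0.59260920
C = 24.2300 * 0.99426650 * 0.69995183 - 21.9300 * 0.98412732 * 0.59260920 = 4.0730
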